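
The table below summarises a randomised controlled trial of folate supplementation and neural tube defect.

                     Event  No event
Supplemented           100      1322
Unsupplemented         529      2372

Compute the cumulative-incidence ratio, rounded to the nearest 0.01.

0.39

Cells: a = 100, b = 1322, c = 529, d = 2372.
Risk in exposed = 100/1422 = 0.07032; risk in unexposed = 529/2901 = 0.18235.
RR = 0.07032 / 0.18235 = 0.38565
The risk is 61% lower among the exposed than among the unexposed.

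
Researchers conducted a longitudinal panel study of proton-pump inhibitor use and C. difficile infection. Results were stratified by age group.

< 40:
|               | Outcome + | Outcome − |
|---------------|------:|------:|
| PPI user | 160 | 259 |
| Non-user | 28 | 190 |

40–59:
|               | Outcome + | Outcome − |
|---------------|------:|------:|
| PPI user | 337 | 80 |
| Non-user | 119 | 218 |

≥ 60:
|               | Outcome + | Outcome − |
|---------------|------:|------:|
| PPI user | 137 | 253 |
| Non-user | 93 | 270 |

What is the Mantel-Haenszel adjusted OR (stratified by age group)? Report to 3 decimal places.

OR_MH = Σ(aᵢdᵢ/nᵢ) / Σ(bᵢcᵢ/nᵢ), where nᵢ is the stratum total.
Stratum 1 (< 40): n = 637; a·d/n = 160·190/637 = 47.7237; b·c/n = 259·28/637 = 11.3846
Stratum 2 (40–59): n = 754; a·d/n = 337·218/754 = 97.4350; b·c/n = 80·119/754 = 12.6260
Stratum 3 (≥ 60): n = 753; a·d/n = 137·270/753 = 49.1235; b·c/n = 253·93/753 = 31.2470
OR_MH = (47.7237 + 97.4350 + 49.1235) / (11.3846 + 12.6260 + 31.2470) = 194.2822 / 55.2576 = 3.51594

3.516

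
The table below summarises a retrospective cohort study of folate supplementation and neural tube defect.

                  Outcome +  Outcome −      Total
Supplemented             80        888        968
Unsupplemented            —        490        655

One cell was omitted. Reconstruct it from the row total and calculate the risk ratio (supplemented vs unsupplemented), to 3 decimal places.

The missing cell is in the unexposed row: 655 − 490 = 165.
So a = 80, b = 888, c = 165, d = 490.
RR = [a/(a+b)] / [c/(c+d)] = (80/968) / (165/655) = 0.08264/0.25191 = 0.32807

0.328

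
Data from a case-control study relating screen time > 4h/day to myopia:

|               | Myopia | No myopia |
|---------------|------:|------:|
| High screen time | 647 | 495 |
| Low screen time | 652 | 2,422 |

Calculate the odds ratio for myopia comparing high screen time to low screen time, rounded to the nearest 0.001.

Cells: a = 647, b = 495, c = 652, d = 2422.
OR = (a·d)/(b·c) = (647 × 2422) / (495 × 652) = 1567034 / 322740 = 4.85541
The odds of myopia are about 4.86 times as high in the high screen time group.

4.855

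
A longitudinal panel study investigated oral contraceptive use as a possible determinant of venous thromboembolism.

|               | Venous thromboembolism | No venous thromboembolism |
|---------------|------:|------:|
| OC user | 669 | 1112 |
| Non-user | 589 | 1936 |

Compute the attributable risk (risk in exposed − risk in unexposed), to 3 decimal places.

0.142

Cells: a = 669, b = 1112, c = 589, d = 1936.
Risk in exposed = 669/1781 = 0.375632; risk in unexposed = 589/2525 = 0.233267.
Risk difference = 0.375632 − 0.233267 = 0.142364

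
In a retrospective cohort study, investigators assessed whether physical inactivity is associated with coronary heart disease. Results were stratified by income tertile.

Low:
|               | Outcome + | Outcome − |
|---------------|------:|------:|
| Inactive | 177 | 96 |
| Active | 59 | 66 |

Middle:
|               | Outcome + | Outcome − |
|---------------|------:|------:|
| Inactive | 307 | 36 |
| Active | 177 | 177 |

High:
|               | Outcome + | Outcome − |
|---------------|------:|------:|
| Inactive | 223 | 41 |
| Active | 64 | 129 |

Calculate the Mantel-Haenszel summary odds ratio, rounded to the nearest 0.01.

5.85

OR_MH = Σ(aᵢdᵢ/nᵢ) / Σ(bᵢcᵢ/nᵢ), where nᵢ is the stratum total.
Stratum 1 (Low): n = 398; a·d/n = 177·66/398 = 29.3518; b·c/n = 96·59/398 = 14.2312
Stratum 2 (Middle): n = 697; a·d/n = 307·177/697 = 77.9613; b·c/n = 36·177/697 = 9.1420
Stratum 3 (High): n = 457; a·d/n = 223·129/457 = 62.9475; b·c/n = 41·64/457 = 5.7418
OR_MH = (29.3518 + 77.9613 + 62.9475) / (14.2312 + 9.1420 + 5.7418) = 170.2605 / 29.1150 = 5.84786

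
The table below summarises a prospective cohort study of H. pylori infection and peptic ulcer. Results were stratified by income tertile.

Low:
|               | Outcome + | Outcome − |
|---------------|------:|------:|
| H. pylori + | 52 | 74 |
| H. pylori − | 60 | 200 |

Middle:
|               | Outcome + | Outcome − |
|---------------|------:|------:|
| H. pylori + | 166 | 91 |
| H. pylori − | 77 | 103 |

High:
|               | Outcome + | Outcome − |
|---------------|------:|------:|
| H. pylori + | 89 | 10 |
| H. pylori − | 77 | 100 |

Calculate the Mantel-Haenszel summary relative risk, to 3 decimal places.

1.735

RR_MH = Σ(aᵢ·n₀ᵢ/nᵢ) / Σ(cᵢ·n₁ᵢ/nᵢ), with n₁ᵢ = aᵢ+bᵢ (exposed), n₀ᵢ = cᵢ+dᵢ (unexposed), nᵢ = n₁ᵢ+n₀ᵢ.
Stratum 1 (Low): n₁ = 126, n₀ = 260, n = 386; a·n₀/n = 52·260/386 = 35.0259; c·n₁/n = 60·126/386 = 19.5855
Stratum 2 (Middle): n₁ = 257, n₀ = 180, n = 437; a·n₀/n = 166·180/437 = 68.3753; c·n₁/n = 77·257/437 = 45.2838
Stratum 3 (High): n₁ = 99, n₀ = 177, n = 276; a·n₀/n = 89·177/276 = 57.0761; c·n₁/n = 77·99/276 = 27.6196
RR_MH = (35.0259 + 68.3753 + 57.0761) / (19.5855 + 45.2838 + 27.6196) = 160.4773 / 92.4888 = 1.73510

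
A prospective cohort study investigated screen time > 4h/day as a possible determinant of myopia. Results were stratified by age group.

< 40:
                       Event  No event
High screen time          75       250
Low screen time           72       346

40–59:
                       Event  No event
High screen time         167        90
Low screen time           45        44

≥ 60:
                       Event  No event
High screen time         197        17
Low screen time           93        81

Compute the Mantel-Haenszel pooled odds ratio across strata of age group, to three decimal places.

2.432

OR_MH = Σ(aᵢdᵢ/nᵢ) / Σ(bᵢcᵢ/nᵢ), where nᵢ is the stratum total.
Stratum 1 (< 40): n = 743; a·d/n = 75·346/743 = 34.9260; b·c/n = 250·72/743 = 24.2261
Stratum 2 (40–59): n = 346; a·d/n = 167·44/346 = 21.2370; b·c/n = 90·45/346 = 11.7052
Stratum 3 (≥ 60): n = 388; a·d/n = 197·81/388 = 41.1263; b·c/n = 17·93/388 = 4.0747
OR_MH = (34.9260 + 21.2370 + 41.1263) / (24.2261 + 11.7052 + 4.0747) = 97.2893 / 40.0061 = 2.43186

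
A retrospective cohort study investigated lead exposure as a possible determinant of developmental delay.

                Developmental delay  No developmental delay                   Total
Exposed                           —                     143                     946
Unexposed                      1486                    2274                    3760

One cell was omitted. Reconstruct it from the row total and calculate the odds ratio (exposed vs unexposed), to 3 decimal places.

8.593

The missing cell is in the exposed row: 946 − 143 = 803.
So a = 803, b = 143, c = 1486, d = 2274.
OR = (a·d)/(b·c) = (803 × 2274) / (143 × 1486) = 1826022 / 212498 = 8.59313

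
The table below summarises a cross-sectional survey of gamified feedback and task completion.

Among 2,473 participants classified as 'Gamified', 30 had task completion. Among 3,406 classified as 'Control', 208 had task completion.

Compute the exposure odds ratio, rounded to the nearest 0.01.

0.19

From the description: a = 30, b = 2443, c = 208, d = 3198.
OR = (a·d)/(b·c) = (30 × 3198) / (2443 × 208) = 95940 / 508144 = 0.18880
Exposure is associated with lower odds of task completion (OR = 0.19 < 1).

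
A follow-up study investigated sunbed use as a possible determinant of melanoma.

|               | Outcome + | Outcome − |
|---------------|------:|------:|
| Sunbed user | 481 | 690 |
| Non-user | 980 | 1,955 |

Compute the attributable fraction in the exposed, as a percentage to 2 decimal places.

Cells: a = 481, b = 690, c = 980, d = 1955.
Risk in exposed = 481/1171 = 0.41076; risk in unexposed = 980/2935 = 0.33390.
RR = 0.41076/0.33390 = 1.23018
AR% = (RR − 1)/RR × 100 = (1.23018 − 1)/1.23018 × 100 = 18.7114%

18.71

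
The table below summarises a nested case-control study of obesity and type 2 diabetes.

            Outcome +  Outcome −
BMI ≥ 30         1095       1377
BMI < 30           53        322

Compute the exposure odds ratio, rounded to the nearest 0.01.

4.83

Cells: a = 1095, b = 1377, c = 53, d = 322.
OR = (a·d)/(b·c) = (1095 × 322) / (1377 × 53) = 352590 / 72981 = 4.83126
The odds of type 2 diabetes are about 4.83 times as high in the bmi ≥ 30 group.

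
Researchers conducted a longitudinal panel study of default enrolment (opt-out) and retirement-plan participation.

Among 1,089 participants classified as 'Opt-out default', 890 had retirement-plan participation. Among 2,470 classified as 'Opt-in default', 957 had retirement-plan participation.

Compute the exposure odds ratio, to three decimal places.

7.071

From the description: a = 890, b = 199, c = 957, d = 1513.
OR = (a·d)/(b·c) = (890 × 1513) / (199 × 957) = 1346570 / 190443 = 7.07072
The odds of retirement-plan participation are about 7.07 times as high in the opt-out default group.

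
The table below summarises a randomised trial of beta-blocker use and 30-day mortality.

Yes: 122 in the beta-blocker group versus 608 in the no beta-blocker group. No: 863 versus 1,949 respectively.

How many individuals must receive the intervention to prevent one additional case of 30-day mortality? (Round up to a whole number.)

9

Risk in treated group = 122/985 = 0.12386; risk in control = 608/2557 = 0.23778.
Absolute risk reduction = 0.23778 − 0.12386 = 0.11392
NNT = 1 / ARR = 1 / 0.11392 = 8.778 → round up → 9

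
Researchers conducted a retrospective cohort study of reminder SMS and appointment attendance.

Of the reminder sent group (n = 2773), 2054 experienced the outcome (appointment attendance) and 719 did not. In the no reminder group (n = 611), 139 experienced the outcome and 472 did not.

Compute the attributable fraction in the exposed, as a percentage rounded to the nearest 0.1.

69.3

From the description: a = 2054, b = 719, c = 139, d = 472.
Risk in exposed = 2054/2773 = 0.74071; risk in unexposed = 139/611 = 0.22750.
RR = 0.74071/0.22750 = 3.25594
AR% = (RR − 1)/RR × 100 = (3.25594 − 1)/3.25594 × 100 = 69.2869%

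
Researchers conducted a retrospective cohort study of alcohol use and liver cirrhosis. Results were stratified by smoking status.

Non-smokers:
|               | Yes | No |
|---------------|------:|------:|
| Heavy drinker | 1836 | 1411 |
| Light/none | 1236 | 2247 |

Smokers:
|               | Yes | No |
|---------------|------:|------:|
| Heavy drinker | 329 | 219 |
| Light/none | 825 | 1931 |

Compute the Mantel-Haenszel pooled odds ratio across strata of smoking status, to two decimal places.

OR_MH = Σ(aᵢdᵢ/nᵢ) / Σ(bᵢcᵢ/nᵢ), where nᵢ is the stratum total.
Stratum 1 (Non-smokers): n = 6730; a·d/n = 1836·2247/6730 = 613.0003; b·c/n = 1411·1236/6730 = 259.1376
Stratum 2 (Smokers): n = 3304; a·d/n = 329·1931/3304 = 192.2818; b·c/n = 219·825/3304 = 54.6837
OR_MH = (613.0003 + 192.2818) / (259.1376 + 54.6837) = 805.2821 / 313.8213 = 2.56605

2.57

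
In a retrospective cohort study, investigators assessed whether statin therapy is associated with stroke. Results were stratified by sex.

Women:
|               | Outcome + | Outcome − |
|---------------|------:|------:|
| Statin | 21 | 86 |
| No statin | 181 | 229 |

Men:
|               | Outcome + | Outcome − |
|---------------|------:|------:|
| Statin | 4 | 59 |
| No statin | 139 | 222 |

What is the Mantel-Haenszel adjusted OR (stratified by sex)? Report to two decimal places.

0.23

OR_MH = Σ(aᵢdᵢ/nᵢ) / Σ(bᵢcᵢ/nᵢ), where nᵢ is the stratum total.
Stratum 1 (Women): n = 517; a·d/n = 21·229/517 = 9.3017; b·c/n = 86·181/517 = 30.1083
Stratum 2 (Men): n = 424; a·d/n = 4·222/424 = 2.0943; b·c/n = 59·139/424 = 19.3420
OR_MH = (9.3017 + 2.0943) / (30.1083 + 19.3420) = 11.3961 / 49.4503 = 0.23046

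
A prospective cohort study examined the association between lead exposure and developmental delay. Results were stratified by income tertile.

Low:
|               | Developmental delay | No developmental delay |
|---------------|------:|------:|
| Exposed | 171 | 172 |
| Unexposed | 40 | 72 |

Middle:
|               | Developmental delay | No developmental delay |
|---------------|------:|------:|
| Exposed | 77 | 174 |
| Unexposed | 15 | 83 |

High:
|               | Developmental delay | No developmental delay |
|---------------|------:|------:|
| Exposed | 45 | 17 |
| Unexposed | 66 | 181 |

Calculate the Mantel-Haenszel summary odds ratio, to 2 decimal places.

OR_MH = Σ(aᵢdᵢ/nᵢ) / Σ(bᵢcᵢ/nᵢ), where nᵢ is the stratum total.
Stratum 1 (Low): n = 455; a·d/n = 171·72/455 = 27.0593; b·c/n = 172·40/455 = 15.1209
Stratum 2 (Middle): n = 349; a·d/n = 77·83/349 = 18.3123; b·c/n = 174·15/349 = 7.4785
Stratum 3 (High): n = 309; a·d/n = 45·181/309 = 26.3592; b·c/n = 17·66/309 = 3.6311
OR_MH = (27.0593 + 18.3123 + 26.3592) / (15.1209 + 7.4785 + 3.6311) = 71.7309 / 26.2305 = 2.73464

2.73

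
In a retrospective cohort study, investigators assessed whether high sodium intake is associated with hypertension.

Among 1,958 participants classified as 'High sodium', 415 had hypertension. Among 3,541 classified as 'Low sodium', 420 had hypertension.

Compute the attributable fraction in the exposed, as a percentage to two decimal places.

From the description: a = 415, b = 1543, c = 420, d = 3121.
Risk in exposed = 415/1958 = 0.21195; risk in unexposed = 420/3541 = 0.11861.
RR = 0.21195/0.11861 = 1.78695
AR% = (RR − 1)/RR × 100 = (1.78695 − 1)/1.78695 × 100 = 44.0387%

44.04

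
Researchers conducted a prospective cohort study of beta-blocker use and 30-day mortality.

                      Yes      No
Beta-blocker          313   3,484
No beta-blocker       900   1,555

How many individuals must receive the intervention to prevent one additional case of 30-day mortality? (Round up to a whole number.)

Risk in treated group = 313/3797 = 0.08243; risk in control = 900/2455 = 0.36660.
Absolute risk reduction = 0.36660 − 0.08243 = 0.28417
NNT = 1 / ARR = 1 / 0.28417 = 3.519 → round up → 4

4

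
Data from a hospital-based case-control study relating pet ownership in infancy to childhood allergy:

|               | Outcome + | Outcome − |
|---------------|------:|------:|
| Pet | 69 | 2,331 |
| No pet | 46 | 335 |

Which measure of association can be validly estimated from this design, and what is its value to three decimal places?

Cells: a = 69, b = 2331, c = 46, d = 335.
This is a hospital-based case-control study: participants were sampled on outcome status, so risks in the source population cannot be estimated directly — relative risk is not valid here. The odds ratio is the appropriate measure.
OR = (a·d)/(b·c) = (69 × 335) / (2331 × 46) = 23115 / 107226 = 0.21557

0.216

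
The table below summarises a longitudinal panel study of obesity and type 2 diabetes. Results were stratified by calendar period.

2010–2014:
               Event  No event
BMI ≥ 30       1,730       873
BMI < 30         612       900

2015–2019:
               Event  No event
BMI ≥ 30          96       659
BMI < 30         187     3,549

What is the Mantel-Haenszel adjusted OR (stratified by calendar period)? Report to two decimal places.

2.89

OR_MH = Σ(aᵢdᵢ/nᵢ) / Σ(bᵢcᵢ/nᵢ), where nᵢ is the stratum total.
Stratum 1 (2010–2014): n = 4115; a·d/n = 1730·900/4115 = 378.3718; b·c/n = 873·612/4115 = 129.8362
Stratum 2 (2015–2019): n = 4491; a·d/n = 96·3549/4491 = 75.8637; b·c/n = 659·187/4491 = 27.4400
OR_MH = (378.3718 + 75.8637) / (129.8362 + 27.4400) = 454.2355 / 157.2762 = 2.88814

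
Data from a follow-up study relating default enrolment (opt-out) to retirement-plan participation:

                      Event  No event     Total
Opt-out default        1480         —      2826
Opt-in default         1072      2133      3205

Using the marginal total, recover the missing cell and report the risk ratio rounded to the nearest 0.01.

1.57

The missing cell is in the exposed row: 2826 − 1480 = 1346.
So a = 1480, b = 1346, c = 1072, d = 2133.
RR = [a/(a+b)] / [c/(c+d)] = (1480/2826) / (1072/3205) = 0.52371/0.33448 = 1.56575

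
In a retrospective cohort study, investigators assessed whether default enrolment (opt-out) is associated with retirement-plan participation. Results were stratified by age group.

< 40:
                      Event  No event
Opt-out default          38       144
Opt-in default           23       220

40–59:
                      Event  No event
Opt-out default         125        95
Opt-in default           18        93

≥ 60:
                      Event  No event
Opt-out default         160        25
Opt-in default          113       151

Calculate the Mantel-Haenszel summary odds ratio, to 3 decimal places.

OR_MH = Σ(aᵢdᵢ/nᵢ) / Σ(bᵢcᵢ/nᵢ), where nᵢ is the stratum total.
Stratum 1 (< 40): n = 425; a·d/n = 38·220/425 = 19.6706; b·c/n = 144·23/425 = 7.7929
Stratum 2 (40–59): n = 331; a·d/n = 125·93/331 = 35.1208; b·c/n = 95·18/331 = 5.1662
Stratum 3 (≥ 60): n = 449; a·d/n = 160·151/449 = 53.8085; b·c/n = 25·113/449 = 6.2918
OR_MH = (19.6706 + 35.1208 + 53.8085) / (7.7929 + 5.1662 + 6.2918) = 108.5999 / 19.2509 = 5.64130

5.641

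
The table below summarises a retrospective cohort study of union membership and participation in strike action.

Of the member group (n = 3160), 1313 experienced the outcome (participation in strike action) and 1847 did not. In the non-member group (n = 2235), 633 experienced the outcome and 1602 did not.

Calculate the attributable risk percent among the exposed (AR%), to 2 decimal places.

From the description: a = 1313, b = 1847, c = 633, d = 1602.
Risk in exposed = 1313/3160 = 0.41551; risk in unexposed = 633/2235 = 0.28322.
RR = 0.41551/0.28322 = 1.46707
AR% = (RR − 1)/RR × 100 = (1.46707 − 1)/1.46707 × 100 = 31.8370%

31.84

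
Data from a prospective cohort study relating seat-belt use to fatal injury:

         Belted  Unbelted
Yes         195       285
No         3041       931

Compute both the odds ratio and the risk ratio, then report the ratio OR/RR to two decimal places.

Reading the table with exposure as columns: a = 195 (Belted, case), b = 3041 (Belted, non-case), c = 285 (Unbelted, case), d = 931.
OR = (195·931)/(3041·285) = 181545/866685 = 0.20947
Risk in exposed = 195/3236 = 0.06026; risk in unexposed = 285/1216 = 0.23438; RR = 0.25711
OR/RR = 0.20947 / 0.25711 = 0.81472
The outcome is not rare, so the OR lies further from 1 than the RR.

0.81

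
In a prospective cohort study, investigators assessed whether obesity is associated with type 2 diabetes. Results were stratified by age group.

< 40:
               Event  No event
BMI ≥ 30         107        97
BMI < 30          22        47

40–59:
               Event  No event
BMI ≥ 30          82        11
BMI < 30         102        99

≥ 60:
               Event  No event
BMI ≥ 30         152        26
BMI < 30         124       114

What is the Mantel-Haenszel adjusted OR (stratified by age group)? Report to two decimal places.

OR_MH = Σ(aᵢdᵢ/nᵢ) / Σ(bᵢcᵢ/nᵢ), where nᵢ is the stratum total.
Stratum 1 (< 40): n = 273; a·d/n = 107·47/273 = 18.4212; b·c/n = 97·22/273 = 7.8168
Stratum 2 (40–59): n = 294; a·d/n = 82·99/294 = 27.6122; b·c/n = 11·102/294 = 3.8163
Stratum 3 (≥ 60): n = 416; a·d/n = 152·114/416 = 41.6538; b·c/n = 26·124/416 = 7.7500
OR_MH = (18.4212 + 27.6122 + 41.6538) / (7.8168 + 3.8163 + 7.7500) = 87.6873 / 19.3832 = 4.52389

4.52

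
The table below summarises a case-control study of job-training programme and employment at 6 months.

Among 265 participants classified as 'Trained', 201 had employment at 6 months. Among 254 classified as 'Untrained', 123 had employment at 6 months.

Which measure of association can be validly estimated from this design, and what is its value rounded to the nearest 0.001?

From the description: a = 201, b = 64, c = 123, d = 131.
This is a case-control study: participants were sampled on outcome status, so risks in the source population cannot be estimated directly — relative risk is not valid here. The odds ratio is the appropriate measure.
OR = (a·d)/(b·c) = (201 × 131) / (64 × 123) = 26331 / 7872 = 3.34489

3.345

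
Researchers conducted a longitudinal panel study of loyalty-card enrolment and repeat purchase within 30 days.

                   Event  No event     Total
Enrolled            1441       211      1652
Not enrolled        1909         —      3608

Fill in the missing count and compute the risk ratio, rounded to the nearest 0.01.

The missing cell is in the unexposed row: 3608 − 1909 = 1699.
So a = 1441, b = 211, c = 1909, d = 1699.
RR = [a/(a+b)] / [c/(c+d)] = (1441/1652) / (1909/3608) = 0.87228/0.52910 = 1.64860

1.65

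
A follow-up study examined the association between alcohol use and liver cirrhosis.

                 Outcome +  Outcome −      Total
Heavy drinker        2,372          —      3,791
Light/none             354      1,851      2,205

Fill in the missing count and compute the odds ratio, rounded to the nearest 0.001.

The missing cell is in the exposed row: 3791 − 2372 = 1419.
So a = 2372, b = 1419, c = 354, d = 1851.
OR = (a·d)/(b·c) = (2372 × 1851) / (1419 × 354) = 4390572 / 502326 = 8.74048

8.740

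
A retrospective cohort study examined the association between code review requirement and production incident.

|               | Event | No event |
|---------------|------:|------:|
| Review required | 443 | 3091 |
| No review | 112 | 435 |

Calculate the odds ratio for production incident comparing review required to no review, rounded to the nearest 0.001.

0.557

Cells: a = 443, b = 3091, c = 112, d = 435.
OR = (a·d)/(b·c) = (443 × 435) / (3091 × 112) = 192705 / 346192 = 0.55664
Exposure is associated with lower odds of production incident (OR = 0.56 < 1).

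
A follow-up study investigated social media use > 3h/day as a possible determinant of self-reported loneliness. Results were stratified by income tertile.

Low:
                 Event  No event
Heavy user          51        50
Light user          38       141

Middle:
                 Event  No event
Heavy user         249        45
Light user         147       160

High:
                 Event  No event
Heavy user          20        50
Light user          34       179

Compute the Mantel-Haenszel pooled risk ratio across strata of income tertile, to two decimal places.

RR_MH = Σ(aᵢ·n₀ᵢ/nᵢ) / Σ(cᵢ·n₁ᵢ/nᵢ), with n₁ᵢ = aᵢ+bᵢ (exposed), n₀ᵢ = cᵢ+dᵢ (unexposed), nᵢ = n₁ᵢ+n₀ᵢ.
Stratum 1 (Low): n₁ = 101, n₀ = 179, n = 280; a·n₀/n = 51·179/280 = 32.6036; c·n₁/n = 38·101/280 = 13.7071
Stratum 2 (Middle): n₁ = 294, n₀ = 307, n = 601; a·n₀/n = 249·307/601 = 127.1930; c·n₁/n = 147·294/601 = 71.9101
Stratum 3 (High): n₁ = 70, n₀ = 213, n = 283; a·n₀/n = 20·213/283 = 15.0530; c·n₁/n = 34·70/283 = 8.4099
RR_MH = (32.6036 + 127.1930 + 15.0530) / (13.7071 + 71.9101 + 8.4099) = 174.8496 / 94.0272 = 1.85956

1.86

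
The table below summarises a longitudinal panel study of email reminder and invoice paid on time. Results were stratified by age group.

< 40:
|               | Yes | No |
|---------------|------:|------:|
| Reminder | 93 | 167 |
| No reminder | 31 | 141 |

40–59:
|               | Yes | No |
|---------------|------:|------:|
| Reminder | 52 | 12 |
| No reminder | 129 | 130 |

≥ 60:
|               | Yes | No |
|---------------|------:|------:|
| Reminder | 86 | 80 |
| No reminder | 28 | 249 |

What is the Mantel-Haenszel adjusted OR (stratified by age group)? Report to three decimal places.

4.563

OR_MH = Σ(aᵢdᵢ/nᵢ) / Σ(bᵢcᵢ/nᵢ), where nᵢ is the stratum total.
Stratum 1 (< 40): n = 432; a·d/n = 93·141/432 = 30.3542; b·c/n = 167·31/432 = 11.9838
Stratum 2 (40–59): n = 323; a·d/n = 52·130/323 = 20.9288; b·c/n = 12·129/323 = 4.7926
Stratum 3 (≥ 60): n = 443; a·d/n = 86·249/443 = 48.3386; b·c/n = 80·28/443 = 5.0564
OR_MH = (30.3542 + 20.9288 + 48.3386) / (11.9838 + 4.7926 + 5.0564) = 99.6216 / 21.8328 = 4.56293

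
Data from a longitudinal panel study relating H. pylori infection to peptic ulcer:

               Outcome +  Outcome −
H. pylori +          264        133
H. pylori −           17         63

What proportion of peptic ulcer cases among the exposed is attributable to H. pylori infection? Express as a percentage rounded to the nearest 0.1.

Cells: a = 264, b = 133, c = 17, d = 63.
Risk in exposed = 264/397 = 0.66499; risk in unexposed = 17/80 = 0.21250.
RR = 0.66499/0.21250 = 3.12935
AR% = (RR − 1)/RR × 100 = (3.12935 − 1)/3.12935 × 100 = 68.0445%

68.0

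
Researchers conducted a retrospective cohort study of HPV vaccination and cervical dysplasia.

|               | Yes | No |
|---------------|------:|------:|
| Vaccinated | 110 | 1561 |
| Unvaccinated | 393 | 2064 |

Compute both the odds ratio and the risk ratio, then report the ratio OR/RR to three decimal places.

0.899

Cells: a = 110, b = 1561, c = 393, d = 2064.
OR = (110·2064)/(1561·393) = 227040/613473 = 0.37009
Risk in exposed = 110/1671 = 0.06583; risk in unexposed = 393/2457 = 0.15995; RR = 0.41156
OR/RR = 0.37009 / 0.41156 = 0.89925
The outcome is not rare, so the OR lies further from 1 than the RR.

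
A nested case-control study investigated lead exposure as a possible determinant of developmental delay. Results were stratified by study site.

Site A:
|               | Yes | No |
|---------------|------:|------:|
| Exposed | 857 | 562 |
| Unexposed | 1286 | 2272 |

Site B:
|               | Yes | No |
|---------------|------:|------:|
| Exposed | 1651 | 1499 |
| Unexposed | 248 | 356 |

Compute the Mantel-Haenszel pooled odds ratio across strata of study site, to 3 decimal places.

2.243

OR_MH = Σ(aᵢdᵢ/nᵢ) / Σ(bᵢcᵢ/nᵢ), where nᵢ is the stratum total.
Stratum 1 (Site A): n = 4977; a·d/n = 857·2272/4977 = 391.2204; b·c/n = 562·1286/4977 = 145.2144
Stratum 2 (Site B): n = 3754; a·d/n = 1651·356/3754 = 156.5679; b·c/n = 1499·248/3754 = 99.0282
OR_MH = (391.2204 + 156.5679) / (145.2144 + 99.0282) = 547.7883 / 244.2426 = 2.24280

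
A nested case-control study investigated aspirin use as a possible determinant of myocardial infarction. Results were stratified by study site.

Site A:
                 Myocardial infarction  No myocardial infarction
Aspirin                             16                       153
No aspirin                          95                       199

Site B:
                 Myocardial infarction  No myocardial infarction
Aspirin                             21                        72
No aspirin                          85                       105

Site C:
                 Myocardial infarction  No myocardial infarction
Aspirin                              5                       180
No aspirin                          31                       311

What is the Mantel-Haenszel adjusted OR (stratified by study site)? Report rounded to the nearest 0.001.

0.277

OR_MH = Σ(aᵢdᵢ/nᵢ) / Σ(bᵢcᵢ/nᵢ), where nᵢ is the stratum total.
Stratum 1 (Site A): n = 463; a·d/n = 16·199/463 = 6.8769; b·c/n = 153·95/463 = 31.3931
Stratum 2 (Site B): n = 283; a·d/n = 21·105/283 = 7.7915; b·c/n = 72·85/283 = 21.6254
Stratum 3 (Site C): n = 527; a·d/n = 5·311/527 = 2.9507; b·c/n = 180·31/527 = 10.5882
OR_MH = (6.8769 + 7.7915 + 2.9507) / (31.3931 + 21.6254 + 10.5882) = 17.6191 / 63.6068 = 0.27700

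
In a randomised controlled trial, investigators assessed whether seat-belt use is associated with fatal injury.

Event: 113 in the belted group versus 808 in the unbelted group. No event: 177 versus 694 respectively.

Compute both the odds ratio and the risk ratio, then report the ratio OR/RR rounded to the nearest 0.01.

0.76

From the description: a = 113, b = 177, c = 808, d = 694.
OR = (113·694)/(177·808) = 78422/143016 = 0.54834
Risk in exposed = 113/290 = 0.38966; risk in unexposed = 808/1502 = 0.53795; RR = 0.72433
OR/RR = 0.54834 / 0.72433 = 0.75703
The outcome is not rare, so the OR lies further from 1 than the RR.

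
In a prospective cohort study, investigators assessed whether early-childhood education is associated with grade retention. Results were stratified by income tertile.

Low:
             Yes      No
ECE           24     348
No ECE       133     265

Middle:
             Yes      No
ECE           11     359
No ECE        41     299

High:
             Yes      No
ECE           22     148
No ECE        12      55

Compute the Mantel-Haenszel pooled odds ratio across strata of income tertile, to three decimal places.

OR_MH = Σ(aᵢdᵢ/nᵢ) / Σ(bᵢcᵢ/nᵢ), where nᵢ is the stratum total.
Stratum 1 (Low): n = 770; a·d/n = 24·265/770 = 8.2597; b·c/n = 348·133/770 = 60.1091
Stratum 2 (Middle): n = 710; a·d/n = 11·299/710 = 4.6324; b·c/n = 359·41/710 = 20.7310
Stratum 3 (High): n = 237; a·d/n = 22·55/237 = 5.1055; b·c/n = 148·12/237 = 7.4937
OR_MH = (8.2597 + 4.6324 + 5.1055) / (60.1091 + 20.7310 + 7.4937) = 17.9976 / 88.3337 = 0.20375

0.204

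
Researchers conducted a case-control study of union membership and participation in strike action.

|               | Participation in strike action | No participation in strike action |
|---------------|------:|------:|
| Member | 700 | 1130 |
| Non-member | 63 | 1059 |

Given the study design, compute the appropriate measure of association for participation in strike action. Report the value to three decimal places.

Cells: a = 700, b = 1130, c = 63, d = 1059.
This is a case-control study: participants were sampled on outcome status, so risks in the source population cannot be estimated directly — relative risk is not valid here. The odds ratio is the appropriate measure.
OR = (a·d)/(b·c) = (700 × 1059) / (1130 × 63) = 741300 / 71190 = 10.41298

10.413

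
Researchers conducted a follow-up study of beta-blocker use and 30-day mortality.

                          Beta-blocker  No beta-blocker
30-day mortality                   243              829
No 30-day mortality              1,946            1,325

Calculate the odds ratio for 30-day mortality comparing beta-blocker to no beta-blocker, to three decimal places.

0.200

Reading the table with exposure as columns: a = 243 (Beta-blocker, case), b = 1946 (Beta-blocker, non-case), c = 829 (No beta-blocker, case), d = 1325.
OR = (a·d)/(b·c) = (243 × 1325) / (1946 × 829) = 321975 / 1613234 = 0.19958
Exposure is associated with lower odds of 30-day mortality (OR = 0.20 < 1).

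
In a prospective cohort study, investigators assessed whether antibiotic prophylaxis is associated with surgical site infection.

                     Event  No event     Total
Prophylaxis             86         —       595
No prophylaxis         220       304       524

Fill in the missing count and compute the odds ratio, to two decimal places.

0.23

The missing cell is in the exposed row: 595 − 86 = 509.
So a = 86, b = 509, c = 220, d = 304.
OR = (a·d)/(b·c) = (86 × 304) / (509 × 220) = 26144 / 111980 = 0.23347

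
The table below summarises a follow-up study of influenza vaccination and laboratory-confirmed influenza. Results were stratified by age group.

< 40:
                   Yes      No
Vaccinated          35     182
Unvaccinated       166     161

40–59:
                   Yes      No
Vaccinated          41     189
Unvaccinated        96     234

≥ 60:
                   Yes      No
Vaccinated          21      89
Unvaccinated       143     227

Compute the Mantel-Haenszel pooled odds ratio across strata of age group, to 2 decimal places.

0.33

OR_MH = Σ(aᵢdᵢ/nᵢ) / Σ(bᵢcᵢ/nᵢ), where nᵢ is the stratum total.
Stratum 1 (< 40): n = 544; a·d/n = 35·161/544 = 10.3585; b·c/n = 182·166/544 = 55.5368
Stratum 2 (40–59): n = 560; a·d/n = 41·234/560 = 17.1321; b·c/n = 189·96/560 = 32.4000
Stratum 3 (≥ 60): n = 480; a·d/n = 21·227/480 = 9.9313; b·c/n = 89·143/480 = 26.5146
OR_MH = (10.3585 + 17.1321 + 9.9313) / (55.5368 + 32.4000 + 26.5146) = 37.4218 / 114.4513 = 0.32697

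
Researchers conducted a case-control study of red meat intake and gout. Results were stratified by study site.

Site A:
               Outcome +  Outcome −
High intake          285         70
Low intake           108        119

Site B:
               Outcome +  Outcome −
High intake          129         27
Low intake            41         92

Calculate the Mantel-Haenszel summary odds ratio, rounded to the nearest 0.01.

OR_MH = Σ(aᵢdᵢ/nᵢ) / Σ(bᵢcᵢ/nᵢ), where nᵢ is the stratum total.
Stratum 1 (Site A): n = 582; a·d/n = 285·119/582 = 58.2732; b·c/n = 70·108/582 = 12.9897
Stratum 2 (Site B): n = 289; a·d/n = 129·92/289 = 41.0657; b·c/n = 27·41/289 = 3.8304
OR_MH = (58.2732 + 41.0657) / (12.9897 + 3.8304) = 99.3389 / 16.8201 = 5.90595

5.91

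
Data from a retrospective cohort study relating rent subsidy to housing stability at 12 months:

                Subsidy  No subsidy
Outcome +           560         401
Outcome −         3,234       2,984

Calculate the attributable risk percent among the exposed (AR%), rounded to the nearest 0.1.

19.7

Reading the table with exposure as columns: a = 560 (Subsidy, case), b = 3234 (Subsidy, non-case), c = 401 (No subsidy, case), d = 2984.
Risk in exposed = 560/3794 = 0.14760; risk in unexposed = 401/3385 = 0.11846.
RR = 0.14760/0.11846 = 1.24596
AR% = (RR − 1)/RR × 100 = (1.24596 − 1)/1.24596 × 100 = 19.7408%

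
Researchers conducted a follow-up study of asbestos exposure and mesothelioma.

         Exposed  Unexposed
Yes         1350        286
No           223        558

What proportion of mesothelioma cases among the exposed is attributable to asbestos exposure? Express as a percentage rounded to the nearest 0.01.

Reading the table with exposure as columns: a = 1350 (Exposed, case), b = 223 (Exposed, non-case), c = 286 (Unexposed, case), d = 558.
Risk in exposed = 1350/1573 = 0.85823; risk in unexposed = 286/844 = 0.33886.
RR = 0.85823/0.33886 = 2.53269
AR% = (RR − 1)/RR × 100 = (2.53269 − 1)/2.53269 × 100 = 60.5162%

60.52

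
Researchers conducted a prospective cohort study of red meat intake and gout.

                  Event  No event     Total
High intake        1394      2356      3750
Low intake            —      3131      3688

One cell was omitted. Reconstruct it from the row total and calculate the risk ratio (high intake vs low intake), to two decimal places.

2.46

The missing cell is in the unexposed row: 3688 − 3131 = 557.
So a = 1394, b = 2356, c = 557, d = 3131.
RR = [a/(a+b)] / [c/(c+d)] = (1394/3750) / (557/3688) = 0.37173/0.15103 = 2.46132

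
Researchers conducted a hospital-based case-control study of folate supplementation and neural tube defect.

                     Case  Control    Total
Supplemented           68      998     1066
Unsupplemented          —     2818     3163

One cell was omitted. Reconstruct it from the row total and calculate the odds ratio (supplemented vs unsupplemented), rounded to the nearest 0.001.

0.557

The missing cell is in the unexposed row: 3163 − 2818 = 345.
So a = 68, b = 998, c = 345, d = 2818.
OR = (a·d)/(b·c) = (68 × 2818) / (998 × 345) = 191624 / 344310 = 0.55654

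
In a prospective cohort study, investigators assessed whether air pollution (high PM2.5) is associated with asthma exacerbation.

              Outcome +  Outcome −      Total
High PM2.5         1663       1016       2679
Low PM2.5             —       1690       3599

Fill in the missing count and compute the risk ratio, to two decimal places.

1.17

The missing cell is in the unexposed row: 3599 − 1690 = 1909.
So a = 1663, b = 1016, c = 1909, d = 1690.
RR = [a/(a+b)] / [c/(c+d)] = (1663/2679) / (1909/3599) = 0.62075/0.53043 = 1.17030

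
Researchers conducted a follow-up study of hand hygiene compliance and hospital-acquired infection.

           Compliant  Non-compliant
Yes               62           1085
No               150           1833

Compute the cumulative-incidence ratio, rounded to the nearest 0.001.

Reading the table with exposure as columns: a = 62 (Compliant, case), b = 150 (Compliant, non-case), c = 1085 (Non-compliant, case), d = 1833.
Risk in exposed = 62/212 = 0.29245; risk in unexposed = 1085/2918 = 0.37183.
RR = 0.29245 / 0.37183 = 0.78652
The risk is 21% lower among the exposed than among the unexposed.

0.787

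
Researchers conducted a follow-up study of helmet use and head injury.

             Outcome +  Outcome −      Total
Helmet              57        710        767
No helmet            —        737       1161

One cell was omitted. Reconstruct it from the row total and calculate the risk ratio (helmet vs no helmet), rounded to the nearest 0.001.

0.203

The missing cell is in the unexposed row: 1161 − 737 = 424.
So a = 57, b = 710, c = 424, d = 737.
RR = [a/(a+b)] / [c/(c+d)] = (57/767) / (424/1161) = 0.07432/0.36520 = 0.20349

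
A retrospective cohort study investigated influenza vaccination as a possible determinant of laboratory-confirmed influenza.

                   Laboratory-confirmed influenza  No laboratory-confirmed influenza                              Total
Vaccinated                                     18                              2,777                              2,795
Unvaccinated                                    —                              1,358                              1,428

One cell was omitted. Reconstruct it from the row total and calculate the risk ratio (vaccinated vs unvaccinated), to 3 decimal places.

0.131

The missing cell is in the unexposed row: 1428 − 1358 = 70.
So a = 18, b = 2777, c = 70, d = 1358.
RR = [a/(a+b)] / [c/(c+d)] = (18/2795) / (70/1428) = 0.00644/0.04902 = 0.13138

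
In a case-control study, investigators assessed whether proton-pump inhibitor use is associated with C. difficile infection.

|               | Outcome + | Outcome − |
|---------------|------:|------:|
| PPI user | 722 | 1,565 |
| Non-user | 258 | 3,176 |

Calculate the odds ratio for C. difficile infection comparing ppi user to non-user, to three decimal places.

5.679

Cells: a = 722, b = 1565, c = 258, d = 3176.
OR = (a·d)/(b·c) = (722 × 3176) / (1565 × 258) = 2293072 / 403770 = 5.67915
The odds of C. difficile infection are about 5.68 times as high in the ppi user group.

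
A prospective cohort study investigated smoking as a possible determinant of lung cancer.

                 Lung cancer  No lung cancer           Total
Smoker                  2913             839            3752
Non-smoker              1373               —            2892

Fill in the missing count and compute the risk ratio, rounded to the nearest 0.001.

The missing cell is in the unexposed row: 2892 − 1373 = 1519.
So a = 2913, b = 839, c = 1373, d = 1519.
RR = [a/(a+b)] / [c/(c+d)] = (2913/3752) / (1373/2892) = 0.77639/0.47476 = 1.63533

1.635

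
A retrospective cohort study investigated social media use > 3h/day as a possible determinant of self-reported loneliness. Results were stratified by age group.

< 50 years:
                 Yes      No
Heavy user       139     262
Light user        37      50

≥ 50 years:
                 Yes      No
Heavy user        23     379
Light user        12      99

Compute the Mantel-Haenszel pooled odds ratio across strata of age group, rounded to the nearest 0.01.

0.65

OR_MH = Σ(aᵢdᵢ/nᵢ) / Σ(bᵢcᵢ/nᵢ), where nᵢ is the stratum total.
Stratum 1 (< 50 years): n = 488; a·d/n = 139·50/488 = 14.2418; b·c/n = 262·37/488 = 19.8648
Stratum 2 (≥ 50 years): n = 513; a·d/n = 23·99/513 = 4.4386; b·c/n = 379·12/513 = 8.8655
OR_MH = (14.2418 + 4.4386) / (19.8648 + 8.8655) = 18.6804 / 28.7303 = 0.65020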